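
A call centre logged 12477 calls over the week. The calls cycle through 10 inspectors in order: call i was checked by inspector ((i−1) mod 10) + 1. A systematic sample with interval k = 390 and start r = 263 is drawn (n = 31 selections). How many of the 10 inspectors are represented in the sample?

Consecutive selections differ by k = 390, so their inspector numbers differ by 390 mod 10 = 0.
gcd(390, 10) = 10, so the sample visits 10/10 = 1 distinct residues mod 10.
Start 263 is inspector 3; the inspectors hit are 3.

1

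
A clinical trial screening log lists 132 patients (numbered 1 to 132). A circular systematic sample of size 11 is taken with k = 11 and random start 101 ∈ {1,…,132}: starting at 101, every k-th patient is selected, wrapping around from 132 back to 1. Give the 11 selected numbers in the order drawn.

Selection 1: 101
Selection 2: 101 + 11 = 112
Selection 3: 112 + 11 = 123
Selection 4: 123 + 11 = 134 → 134 − 132 = 2
Selection 5: 2 + 11 = 13
Selection 6: 13 + 11 = 24
Selection 7: 24 + 11 = 35
Selection 8: 35 + 11 = 46
Selection 9: 46 + 11 = 57
Selection 10: 57 + 11 = 68
Selection 11: 68 + 11 = 79

101, 112, 123, 2, 13, 24, 35, 46, 57, 68, 79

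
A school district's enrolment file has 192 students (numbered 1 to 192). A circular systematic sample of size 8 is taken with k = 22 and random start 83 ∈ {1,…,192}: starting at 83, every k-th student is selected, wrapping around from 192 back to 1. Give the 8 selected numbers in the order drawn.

83, 105, 127, 149, 171, 1, 23, 45

Selection 1: 83
Selection 2: 83 + 22 = 105
Selection 3: 105 + 22 = 127
Selection 4: 127 + 22 = 149
Selection 5: 149 + 22 = 171
Selection 6: 171 + 22 = 193 → 193 − 192 = 1
Selection 7: 1 + 22 = 23
Selection 8: 23 + 22 = 45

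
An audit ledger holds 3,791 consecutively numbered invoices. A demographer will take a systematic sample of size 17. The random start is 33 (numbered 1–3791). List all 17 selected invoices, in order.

k = N/n = 3791/17 = 223
invoice 1: 33
invoice 2: 33 + 223 = 256
invoice 3: 256 + 223 = 479
invoice 4: 479 + 223 = 702
invoice 5: 702 + 223 = 925
invoice 6: 925 + 223 = 1148
invoice 7: 1148 + 223 = 1371
invoice 8: 1371 + 223 = 1594
invoice 9: 1594 + 223 = 1817
invoice 10: 1817 + 223 = 2040
invoice 11: 2040 + 223 = 2263
invoice 12: 2263 + 223 = 2486
invoice 13: 2486 + 223 = 2709
invoice 14: 2709 + 223 = 2932
invoice 15: 2932 + 223 = 3155
invoice 16: 3155 + 223 = 3378
invoice 17: 3378 + 223 = 3601

33, 256, 479, 702, 925, 1148, 1371, 1594, 1817, 2040, 2263, 2486, 2709, 2932, 3155, 3378, 3601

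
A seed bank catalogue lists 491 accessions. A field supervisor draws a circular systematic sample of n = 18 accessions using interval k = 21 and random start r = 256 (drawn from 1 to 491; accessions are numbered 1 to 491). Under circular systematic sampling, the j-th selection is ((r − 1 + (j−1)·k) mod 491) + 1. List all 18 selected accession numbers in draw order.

Selection 1: 256
Selection 2: 256 + 21 = 277
Selection 3: 277 + 21 = 298
Selection 4: 298 + 21 = 319
Selection 5: 319 + 21 = 340
Selection 6: 340 + 21 = 361
Selection 7: 361 + 21 = 382
Selection 8: 382 + 21 = 403
Selection 9: 403 + 21 = 424
Selection 10: 424 + 21 = 445
Selection 11: 445 + 21 = 466
Selection 12: 466 + 21 = 487
Selection 13: 487 + 21 = 508 → 508 − 491 = 17
Selection 14: 17 + 21 = 38
Selection 15: 38 + 21 = 59
Selection 16: 59 + 21 = 80
Selection 17: 80 + 21 = 101
Selection 18: 101 + 21 = 122

256, 277, 298, 319, 340, 361, 382, 403, 424, 445, 466, 487, 17, 38, 59, 80, 101, 122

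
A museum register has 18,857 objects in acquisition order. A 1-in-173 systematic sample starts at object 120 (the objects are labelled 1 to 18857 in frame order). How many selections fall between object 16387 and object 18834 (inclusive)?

k = 173
First selection ≥ 16387: 120 + ⌈(16387−120)/173⌉·173 = 120 + 95×173 = 16555
Last selection ≤ 18834: 120 + ⌊(18834−120)/173⌋·173 = 120 + 108×173 = 18804
Count = 108 − 95 + 1 = 14

14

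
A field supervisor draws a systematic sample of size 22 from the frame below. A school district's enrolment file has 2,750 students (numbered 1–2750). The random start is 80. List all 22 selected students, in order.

k = N/n = 2750/22 = 125
student 1: 80
student 2: 80 + 125 = 205
student 3: 205 + 125 = 330
student 4: 330 + 125 = 455
student 5: 455 + 125 = 580
student 6: 580 + 125 = 705
student 7: 705 + 125 = 830
student 8: 830 + 125 = 955
student 9: 955 + 125 = 1080
student 10: 1080 + 125 = 1205
student 11: 1205 + 125 = 1330
student 12: 1330 + 125 = 1455
student 13: 1455 + 125 = 1580
student 14: 1580 + 125 = 1705
student 15: 1705 + 125 = 1830
student 16: 1830 + 125 = 1955
student 17: 1955 + 125 = 2080
student 18: 2080 + 125 = 2205
student 19: 2205 + 125 = 2330
student 20: 2330 + 125 = 2455
student 21: 2455 + 125 = 2580
student 22: 2580 + 125 = 2705

80, 205, 330, 455, 580, 705, 830, 955, 1080, 1205, 1330, 1455, 1580, 1705, 1830, 1955, 2080, 2205, 2330, 2455, 2580, 2705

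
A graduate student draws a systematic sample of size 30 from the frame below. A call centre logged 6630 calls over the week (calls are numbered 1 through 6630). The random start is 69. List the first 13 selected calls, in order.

69, 290, 511, 732, 953, 1174, 1395, 1616, 1837, 2058, 2279, 2500, 2721

k = N/n = 6630/30 = 221
call 1: 69
call 2: 69 + 221 = 290
call 3: 290 + 221 = 511
call 4: 511 + 221 = 732
call 5: 732 + 221 = 953
call 6: 953 + 221 = 1174
call 7: 1174 + 221 = 1395
call 8: 1395 + 221 = 1616
call 9: 1616 + 221 = 1837
call 10: 1837 + 221 = 2058
call 11: 2058 + 221 = 2279
call 12: 2279 + 221 = 2500
call 13: 2500 + 221 = 2721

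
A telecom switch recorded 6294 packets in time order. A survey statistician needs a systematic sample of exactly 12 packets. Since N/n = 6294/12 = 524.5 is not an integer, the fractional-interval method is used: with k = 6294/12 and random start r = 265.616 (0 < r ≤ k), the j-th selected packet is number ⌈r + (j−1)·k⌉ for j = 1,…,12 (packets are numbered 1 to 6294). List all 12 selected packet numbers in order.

j=1: r + 0k = 265.616 → ⌈·⌉ = 266
j=2: r + 1k = 790.116 → ⌈·⌉ = 791
j=3: r + 2k = 1314.616 → ⌈·⌉ = 1315
j=4: r + 3k = 1839.116 → ⌈·⌉ = 1840
j=5: r + 4k = 2363.616 → ⌈·⌉ = 2364
j=6: r + 5k = 2888.116 → ⌈·⌉ = 2889
j=7: r + 6k = 3412.616 → ⌈·⌉ = 3413
j=8: r + 7k = 3937.116 → ⌈·⌉ = 3938
j=9: r + 8k = 4461.616 → ⌈·⌉ = 4462
j=10: r + 9k = 4986.116 → ⌈·⌉ = 4987
j=11: r + 10k = 5510.616 → ⌈·⌉ = 5511
j=12: r + 11k = 6035.116 → ⌈·⌉ = 6036

266, 791, 1315, 1840, 2364, 2889, 3413, 3938, 4462, 4987, 5511, 6036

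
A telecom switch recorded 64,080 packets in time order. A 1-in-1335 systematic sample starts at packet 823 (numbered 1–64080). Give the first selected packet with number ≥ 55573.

56893

k = 1335
Steps past start: ⌈(55573 − 823)/1335⌉ = ⌈54750/1335⌉ = 42
Selected packet: 823 + 42×1335 = 56893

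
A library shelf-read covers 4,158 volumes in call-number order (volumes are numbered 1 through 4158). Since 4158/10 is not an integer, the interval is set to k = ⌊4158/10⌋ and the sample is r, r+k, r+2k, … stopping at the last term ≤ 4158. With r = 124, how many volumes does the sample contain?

k = ⌊4158/10⌋ = 415
Achieved size = ⌊(4158 − 124)/415⌋ + 1 = ⌊4034/415⌋ + 1 = 9 + 1 = 10
(last selection: 124 + 9×415 = 3859 ≤ 4158; next would be 4274 > 4158)

10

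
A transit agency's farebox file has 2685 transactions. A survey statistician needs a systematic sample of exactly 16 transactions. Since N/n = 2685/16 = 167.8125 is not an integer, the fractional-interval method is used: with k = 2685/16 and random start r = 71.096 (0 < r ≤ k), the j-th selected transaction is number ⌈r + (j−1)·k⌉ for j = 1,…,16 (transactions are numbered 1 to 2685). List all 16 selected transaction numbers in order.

j=1: r + 0k = 71.096 → ⌈·⌉ = 72
j=2: r + 1k = 238.9085 → ⌈·⌉ = 239
j=3: r + 2k = 406.721 → ⌈·⌉ = 407
j=4: r + 3k = 574.5335 → ⌈·⌉ = 575
j=5: r + 4k = 742.346 → ⌈·⌉ = 743
j=6: r + 5k = 910.1585 → ⌈·⌉ = 911
j=7: r + 6k = 1077.971 → ⌈·⌉ = 1078
j=8: r + 7k = 1245.7835 → ⌈·⌉ = 1246
j=9: r + 8k = 1413.596 → ⌈·⌉ = 1414
j=10: r + 9k = 1581.4085 → ⌈·⌉ = 1582
j=11: r + 10k = 1749.221 → ⌈·⌉ = 1750
j=12: r + 11k = 1917.0335 → ⌈·⌉ = 1918
j=13: r + 12k = 2084.846 → ⌈·⌉ = 2085
j=14: r + 13k = 2252.6585 → ⌈·⌉ = 2253
j=15: r + 14k = 2420.471 → ⌈·⌉ = 2421
j=16: r + 15k = 2588.2835 → ⌈·⌉ = 2589

72, 239, 407, 575, 743, 911, 1078, 1246, 1414, 1582, 1750, 1918, 2085, 2253, 2421, 2589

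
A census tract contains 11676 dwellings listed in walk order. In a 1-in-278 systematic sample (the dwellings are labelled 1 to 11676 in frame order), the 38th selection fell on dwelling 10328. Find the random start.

k = 278
r = 10328 − (38−1)×278 = 10328 − 10286 = 42

42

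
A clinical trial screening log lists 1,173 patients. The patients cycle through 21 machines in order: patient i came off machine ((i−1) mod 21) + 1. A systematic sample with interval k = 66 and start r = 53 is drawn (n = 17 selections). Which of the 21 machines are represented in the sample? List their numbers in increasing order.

2, 5, 8, 11, 14, 17, 20

Consecutive selections differ by k = 66, so their machine numbers differ by 66 mod 21 = 3.
gcd(66, 21) = 3, so the sample visits 21/3 = 7 distinct residues mod 21.
Start 53 is machine 11; the machines hit are 2, 5, 8, 11, 14, 17, 20.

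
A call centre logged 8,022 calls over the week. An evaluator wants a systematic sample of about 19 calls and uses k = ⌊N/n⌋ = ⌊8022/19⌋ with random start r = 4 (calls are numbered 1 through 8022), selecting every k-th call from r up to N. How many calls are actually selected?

k = ⌊8022/19⌋ = 422
Achieved size = ⌊(8022 − 4)/422⌋ + 1 = ⌊8018/422⌋ + 1 = 19 + 1 = 20
(last selection: 4 + 19×422 = 8022 ≤ 8022; next would be 8444 > 8022)

20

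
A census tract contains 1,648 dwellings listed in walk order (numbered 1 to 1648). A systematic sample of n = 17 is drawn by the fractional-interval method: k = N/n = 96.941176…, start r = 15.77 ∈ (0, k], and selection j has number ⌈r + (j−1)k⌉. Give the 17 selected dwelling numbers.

16, 113, 210, 307, 404, 501, 598, 695, 792, 889, 986, 1083, 1180, 1277, 1373, 1470, 1567

j=1: r + 0k = 15.77 → ⌈·⌉ = 16
j=2: r + 1k = 112.711176… → ⌈·⌉ = 113
j=3: r + 2k = 209.652352… → ⌈·⌉ = 210
j=4: r + 3k = 306.593529… → ⌈·⌉ = 307
j=5: r + 4k = 403.534705… → ⌈·⌉ = 404
j=6: r + 5k = 500.475882… → ⌈·⌉ = 501
j=7: r + 6k = 597.417058… → ⌈·⌉ = 598
j=8: r + 7k = 694.358235… → ⌈·⌉ = 695
j=9: r + 8k = 791.299411… → ⌈·⌉ = 792
j=10: r + 9k = 888.240588… → ⌈·⌉ = 889
j=11: r + 10k = 985.181764… → ⌈·⌉ = 986
j=12: r + 11k = 1082.122941… → ⌈·⌉ = 1083
j=13: r + 12k = 1179.064117… → ⌈·⌉ = 1180
j=14: r + 13k = 1276.005294… → ⌈·⌉ = 1277
j=15: r + 14k = 1372.946470… → ⌈·⌉ = 1373
j=16: r + 15k = 1469.887647… → ⌈·⌉ = 1470
j=17: r + 16k = 1566.828823… → ⌈·⌉ = 1567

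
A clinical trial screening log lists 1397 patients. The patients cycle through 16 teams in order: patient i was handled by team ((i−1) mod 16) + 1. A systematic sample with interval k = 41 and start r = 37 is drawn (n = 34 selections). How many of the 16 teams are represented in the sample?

Consecutive selections differ by k = 41, so their team numbers differ by 41 mod 16 = 9.
gcd(41, 16) = 1, so the sample visits 16/1 = 16 distinct residues mod 16.
Start 37 is team 5; the teams hit are 1, 2, 3, 4, 5, 6, 7, 8, 9, 10, 11, 12, 13, 14, 15, 16.

16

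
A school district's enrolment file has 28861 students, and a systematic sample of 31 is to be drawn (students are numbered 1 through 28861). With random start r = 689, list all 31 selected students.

689, 1620, 2551, 3482, 4413, 5344, 6275, 7206, 8137, 9068, 9999, 10930, 11861, 12792, 13723, 14654, 15585, 16516, 17447, 18378, 19309, 20240, 21171, 22102, 23033, 23964, 24895, 25826, 26757, 27688, 28619

k = N/n = 28861/31 = 931
student 1: 689
student 2: 689 + 931 = 1620
student 3: 1620 + 931 = 2551
student 4: 2551 + 931 = 3482
student 5: 3482 + 931 = 4413
student 6: 4413 + 931 = 5344
student 7: 5344 + 931 = 6275
student 8: 6275 + 931 = 7206
student 9: 7206 + 931 = 8137
student 10: 8137 + 931 = 9068
student 11: 9068 + 931 = 9999
student 12: 9999 + 931 = 10930
student 13: 10930 + 931 = 11861
student 14: 11861 + 931 = 12792
student 15: 12792 + 931 = 13723
student 16: 13723 + 931 = 14654
student 17: 14654 + 931 = 15585
student 18: 15585 + 931 = 16516
student 19: 16516 + 931 = 17447
student 20: 17447 + 931 = 18378
student 21: 18378 + 931 = 19309
student 22: 19309 + 931 = 20240
student 23: 20240 + 931 = 21171
student 24: 21171 + 931 = 22102
student 25: 22102 + 931 = 23033
student 26: 23033 + 931 = 23964
student 27: 23964 + 931 = 24895
student 28: 24895 + 931 = 25826
student 29: 25826 + 931 = 26757
student 30: 26757 + 931 = 27688
student 31: 27688 + 931 = 28619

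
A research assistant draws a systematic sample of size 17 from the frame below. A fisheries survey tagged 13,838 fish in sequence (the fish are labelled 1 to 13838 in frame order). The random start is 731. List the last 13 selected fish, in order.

3987, 4801, 5615, 6429, 7243, 8057, 8871, 9685, 10499, 11313, 12127, 12941, 13755

k = N/n = 13838/17 = 814
5th selection = 731 + 4×814 = 3987
6th: 3987 + 814 = 4801
7th: 4801 + 814 = 5615
8th: 5615 + 814 = 6429
9th: 6429 + 814 = 7243
10th: 7243 + 814 = 8057
11th: 8057 + 814 = 8871
12th: 8871 + 814 = 9685
13th: 9685 + 814 = 10499
14th: 10499 + 814 = 11313
15th: 11313 + 814 = 12127
16th: 12127 + 814 = 12941
17th: 12941 + 814 = 13755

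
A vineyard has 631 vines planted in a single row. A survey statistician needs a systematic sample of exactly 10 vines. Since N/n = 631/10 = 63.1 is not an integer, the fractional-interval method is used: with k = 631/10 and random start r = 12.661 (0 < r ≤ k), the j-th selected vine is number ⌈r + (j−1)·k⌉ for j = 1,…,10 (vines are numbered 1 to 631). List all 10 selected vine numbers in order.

13, 76, 139, 202, 266, 329, 392, 455, 518, 581

j=1: r + 0k = 12.661 → ⌈·⌉ = 13
j=2: r + 1k = 75.761 → ⌈·⌉ = 76
j=3: r + 2k = 138.861 → ⌈·⌉ = 139
j=4: r + 3k = 201.961 → ⌈·⌉ = 202
j=5: r + 4k = 265.061 → ⌈·⌉ = 266
j=6: r + 5k = 328.161 → ⌈·⌉ = 329
j=7: r + 6k = 391.261 → ⌈·⌉ = 392
j=8: r + 7k = 454.361 → ⌈·⌉ = 455
j=9: r + 8k = 517.461 → ⌈·⌉ = 518
j=10: r + 9k = 580.561 → ⌈·⌉ = 581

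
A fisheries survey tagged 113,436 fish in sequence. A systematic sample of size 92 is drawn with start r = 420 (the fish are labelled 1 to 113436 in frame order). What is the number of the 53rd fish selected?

k = 113436/92 = 1233
53rd selection = r + (53−1)·k = 420 + 52×1233 = 420 + 64116 = 64536

64536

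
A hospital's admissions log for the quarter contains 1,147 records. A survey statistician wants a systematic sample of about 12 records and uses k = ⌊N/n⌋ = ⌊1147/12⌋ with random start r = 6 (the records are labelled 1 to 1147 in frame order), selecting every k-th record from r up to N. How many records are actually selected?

k = ⌊1147/12⌋ = 95
Achieved size = ⌊(1147 − 6)/95⌋ + 1 = ⌊1141/95⌋ + 1 = 12 + 1 = 13
(last selection: 6 + 12×95 = 1146 ≤ 1147; next would be 1241 > 1147)

13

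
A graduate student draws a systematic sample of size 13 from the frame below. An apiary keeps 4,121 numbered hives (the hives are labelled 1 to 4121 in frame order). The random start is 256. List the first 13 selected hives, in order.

256, 573, 890, 1207, 1524, 1841, 2158, 2475, 2792, 3109, 3426, 3743, 4060

k = N/n = 4121/13 = 317
hive 1: 256
hive 2: 256 + 317 = 573
hive 3: 573 + 317 = 890
hive 4: 890 + 317 = 1207
hive 5: 1207 + 317 = 1524
hive 6: 1524 + 317 = 1841
hive 7: 1841 + 317 = 2158
hive 8: 2158 + 317 = 2475
hive 9: 2475 + 317 = 2792
hive 10: 2792 + 317 = 3109
hive 11: 3109 + 317 = 3426
hive 12: 3426 + 317 = 3743
hive 13: 3743 + 317 = 4060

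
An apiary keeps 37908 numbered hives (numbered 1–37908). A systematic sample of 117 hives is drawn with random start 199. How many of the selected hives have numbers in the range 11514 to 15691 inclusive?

13

k = 37908/117 = 324
First selection ≥ 11514: 199 + ⌈(11514−199)/324⌉·324 = 199 + 35×324 = 11539
Last selection ≤ 15691: 199 + ⌊(15691−199)/324⌋·324 = 199 + 47×324 = 15427
Count = 47 − 35 + 1 = 13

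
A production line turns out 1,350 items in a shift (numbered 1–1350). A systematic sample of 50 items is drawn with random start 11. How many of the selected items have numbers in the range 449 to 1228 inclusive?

k = 1350/50 = 27
First selection ≥ 449: 11 + ⌈(449−11)/27⌉·27 = 11 + 17×27 = 470
Last selection ≤ 1228: 11 + ⌊(1228−11)/27⌋·27 = 11 + 45×27 = 1226
Count = 45 − 17 + 1 = 29

29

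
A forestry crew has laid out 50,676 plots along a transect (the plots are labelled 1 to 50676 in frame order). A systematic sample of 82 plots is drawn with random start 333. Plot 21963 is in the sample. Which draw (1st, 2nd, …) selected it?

k = 50676/82 = 618
position = (21963 − 333)/618 + 1 = 21630/618 + 1 = 35 + 1 = 36

36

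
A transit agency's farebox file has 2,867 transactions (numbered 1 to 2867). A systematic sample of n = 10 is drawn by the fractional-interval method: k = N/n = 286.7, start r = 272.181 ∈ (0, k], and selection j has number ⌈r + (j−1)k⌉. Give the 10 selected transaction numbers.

273, 559, 846, 1133, 1419, 1706, 1993, 2280, 2566, 2853

j=1: r + 0k = 272.181 → ⌈·⌉ = 273
j=2: r + 1k = 558.881 → ⌈·⌉ = 559
j=3: r + 2k = 845.581 → ⌈·⌉ = 846
j=4: r + 3k = 1132.281 → ⌈·⌉ = 1133
j=5: r + 4k = 1418.981 → ⌈·⌉ = 1419
j=6: r + 5k = 1705.681 → ⌈·⌉ = 1706
j=7: r + 6k = 1992.381 → ⌈·⌉ = 1993
j=8: r + 7k = 2279.081 → ⌈·⌉ = 2280
j=9: r + 8k = 2565.781 → ⌈·⌉ = 2566
j=10: r + 9k = 2852.481 → ⌈·⌉ = 2853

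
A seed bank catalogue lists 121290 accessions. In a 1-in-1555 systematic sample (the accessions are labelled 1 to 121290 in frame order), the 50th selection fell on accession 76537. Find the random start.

342

k = 1555
r = 76537 − (50−1)×1555 = 76537 − 76195 = 342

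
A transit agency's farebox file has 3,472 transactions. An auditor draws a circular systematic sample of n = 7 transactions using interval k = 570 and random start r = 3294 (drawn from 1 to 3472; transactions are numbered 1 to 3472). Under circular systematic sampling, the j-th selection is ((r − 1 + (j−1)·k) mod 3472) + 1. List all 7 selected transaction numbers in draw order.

3294, 392, 962, 1532, 2102, 2672, 3242

Selection 1: 3294
Selection 2: 3294 + 570 = 3864 → 3864 − 3472 = 392
Selection 3: 392 + 570 = 962
Selection 4: 962 + 570 = 1532
Selection 5: 1532 + 570 = 2102
Selection 6: 2102 + 570 = 2672
Selection 7: 2672 + 570 = 3242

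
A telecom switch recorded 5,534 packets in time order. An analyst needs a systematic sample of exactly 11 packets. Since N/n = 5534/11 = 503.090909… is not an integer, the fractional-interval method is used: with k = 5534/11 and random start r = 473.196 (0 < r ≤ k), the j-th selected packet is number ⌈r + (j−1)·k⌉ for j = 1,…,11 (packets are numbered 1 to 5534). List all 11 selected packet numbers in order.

474, 977, 1480, 1983, 2486, 2989, 3492, 3995, 4498, 5002, 5505

j=1: r + 0k = 473.196 → ⌈·⌉ = 474
j=2: r + 1k = 976.286909… → ⌈·⌉ = 977
j=3: r + 2k = 1479.377818… → ⌈·⌉ = 1480
j=4: r + 3k = 1982.468727… → ⌈·⌉ = 1983
j=5: r + 4k = 2485.559636… → ⌈·⌉ = 2486
j=6: r + 5k = 2988.650545… → ⌈·⌉ = 2989
j=7: r + 6k = 3491.741454… → ⌈·⌉ = 3492
j=8: r + 7k = 3994.832363… → ⌈·⌉ = 3995
j=9: r + 8k = 4497.923272… → ⌈·⌉ = 4498
j=10: r + 9k = 5001.014181… → ⌈·⌉ = 5002
j=11: r + 10k = 5504.105090… → ⌈·⌉ = 5505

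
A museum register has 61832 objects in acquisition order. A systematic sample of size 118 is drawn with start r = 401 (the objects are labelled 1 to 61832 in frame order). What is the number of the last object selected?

61709

k = 61832/118 = 524
118th selection = r + (118−1)·k = 401 + 117×524 = 401 + 61308 = 61709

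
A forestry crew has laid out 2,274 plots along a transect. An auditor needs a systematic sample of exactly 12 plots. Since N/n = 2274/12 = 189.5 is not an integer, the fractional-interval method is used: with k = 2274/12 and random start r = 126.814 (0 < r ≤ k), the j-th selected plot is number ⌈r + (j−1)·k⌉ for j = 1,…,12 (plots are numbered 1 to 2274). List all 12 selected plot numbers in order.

j=1: r + 0k = 126.814 → ⌈·⌉ = 127
j=2: r + 1k = 316.314 → ⌈·⌉ = 317
j=3: r + 2k = 505.814 → ⌈·⌉ = 506
j=4: r + 3k = 695.314 → ⌈·⌉ = 696
j=5: r + 4k = 884.814 → ⌈·⌉ = 885
j=6: r + 5k = 1074.314 → ⌈·⌉ = 1075
j=7: r + 6k = 1263.814 → ⌈·⌉ = 1264
j=8: r + 7k = 1453.314 → ⌈·⌉ = 1454
j=9: r + 8k = 1642.814 → ⌈·⌉ = 1643
j=10: r + 9k = 1832.314 → ⌈·⌉ = 1833
j=11: r + 10k = 2021.814 → ⌈·⌉ = 2022
j=12: r + 11k = 2211.314 → ⌈·⌉ = 2212

127, 317, 506, 696, 885, 1075, 1264, 1454, 1643, 1833, 2022, 2212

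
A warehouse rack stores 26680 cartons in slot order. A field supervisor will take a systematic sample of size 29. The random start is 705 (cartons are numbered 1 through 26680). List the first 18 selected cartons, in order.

705, 1625, 2545, 3465, 4385, 5305, 6225, 7145, 8065, 8985, 9905, 10825, 11745, 12665, 13585, 14505, 15425, 16345

k = N/n = 26680/29 = 920
carton 1: 705
carton 2: 705 + 920 = 1625
carton 3: 1625 + 920 = 2545
carton 4: 2545 + 920 = 3465
carton 5: 3465 + 920 = 4385
carton 6: 4385 + 920 = 5305
carton 7: 5305 + 920 = 6225
carton 8: 6225 + 920 = 7145
carton 9: 7145 + 920 = 8065
carton 10: 8065 + 920 = 8985
carton 11: 8985 + 920 = 9905
carton 12: 9905 + 920 = 10825
carton 13: 10825 + 920 = 11745
carton 14: 11745 + 920 = 12665
carton 15: 12665 + 920 = 13585
carton 16: 13585 + 920 = 14505
carton 17: 14505 + 920 = 15425
carton 18: 15425 + 920 = 16345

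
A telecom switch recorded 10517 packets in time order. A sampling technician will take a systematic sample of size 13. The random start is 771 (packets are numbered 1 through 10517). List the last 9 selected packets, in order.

4007, 4816, 5625, 6434, 7243, 8052, 8861, 9670, 10479

k = N/n = 10517/13 = 809
5th selection = 771 + 4×809 = 4007
6th: 4007 + 809 = 4816
7th: 4816 + 809 = 5625
8th: 5625 + 809 = 6434
9th: 6434 + 809 = 7243
10th: 7243 + 809 = 8052
11th: 8052 + 809 = 8861
12th: 8861 + 809 = 9670
13th: 9670 + 809 = 10479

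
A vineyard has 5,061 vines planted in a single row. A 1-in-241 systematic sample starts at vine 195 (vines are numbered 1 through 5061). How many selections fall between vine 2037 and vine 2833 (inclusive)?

k = 241
First selection ≥ 2037: 195 + ⌈(2037−195)/241⌉·241 = 195 + 8×241 = 2123
Last selection ≤ 2833: 195 + ⌊(2833−195)/241⌋·241 = 195 + 10×241 = 2605
Count = 10 − 8 + 1 = 3

3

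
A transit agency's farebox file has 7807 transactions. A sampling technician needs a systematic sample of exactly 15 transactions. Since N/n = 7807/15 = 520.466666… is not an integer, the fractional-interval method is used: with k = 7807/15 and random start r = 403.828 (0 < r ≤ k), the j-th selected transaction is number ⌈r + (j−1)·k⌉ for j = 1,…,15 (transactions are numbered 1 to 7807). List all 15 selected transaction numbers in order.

404, 925, 1445, 1966, 2486, 3007, 3527, 4048, 4568, 5089, 5609, 6129, 6650, 7170, 7691

j=1: r + 0k = 403.828 → ⌈·⌉ = 404
j=2: r + 1k = 924.294666… → ⌈·⌉ = 925
j=3: r + 2k = 1444.761333… → ⌈·⌉ = 1445
j=4: r + 3k = 1965.228 → ⌈·⌉ = 1966
j=5: r + 4k = 2485.694666… → ⌈·⌉ = 2486
j=6: r + 5k = 3006.161333… → ⌈·⌉ = 3007
j=7: r + 6k = 3526.628 → ⌈·⌉ = 3527
j=8: r + 7k = 4047.094666… → ⌈·⌉ = 4048
j=9: r + 8k = 4567.561333… → ⌈·⌉ = 4568
j=10: r + 9k = 5088.028 → ⌈·⌉ = 5089
j=11: r + 10k = 5608.494666… → ⌈·⌉ = 5609
j=12: r + 11k = 6128.961333… → ⌈·⌉ = 6129
j=13: r + 12k = 6649.428 → ⌈·⌉ = 6650
j=14: r + 13k = 7169.894666… → ⌈·⌉ = 7170
j=15: r + 14k = 7690.361333… → ⌈·⌉ = 7691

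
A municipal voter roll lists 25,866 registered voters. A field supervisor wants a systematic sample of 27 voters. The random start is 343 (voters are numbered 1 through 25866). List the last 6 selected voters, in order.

20461, 21419, 22377, 23335, 24293, 25251

k = N/n = 25866/27 = 958
22nd selection = 343 + 21×958 = 20461
23rd: 20461 + 958 = 21419
24th: 21419 + 958 = 22377
25th: 22377 + 958 = 23335
26th: 23335 + 958 = 24293
27th: 24293 + 958 = 25251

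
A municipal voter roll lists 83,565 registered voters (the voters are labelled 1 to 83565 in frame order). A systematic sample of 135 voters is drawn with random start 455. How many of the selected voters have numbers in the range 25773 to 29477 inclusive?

6

k = 83565/135 = 619
First selection ≥ 25773: 455 + ⌈(25773−455)/619⌉·619 = 455 + 41×619 = 25834
Last selection ≤ 29477: 455 + ⌊(29477−455)/619⌋·619 = 455 + 46×619 = 28929
Count = 46 − 41 + 1 = 6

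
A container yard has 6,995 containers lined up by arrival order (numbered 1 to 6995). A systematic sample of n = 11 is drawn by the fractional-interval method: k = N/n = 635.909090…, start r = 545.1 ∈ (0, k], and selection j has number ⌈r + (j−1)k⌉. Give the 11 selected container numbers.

546, 1182, 1817, 2453, 3089, 3725, 4361, 4997, 5633, 6269, 6905

j=1: r + 0k = 545.1 → ⌈·⌉ = 546
j=2: r + 1k = 1181.009090… → ⌈·⌉ = 1182
j=3: r + 2k = 1816.918181… → ⌈·⌉ = 1817
j=4: r + 3k = 2452.827272… → ⌈·⌉ = 2453
j=5: r + 4k = 3088.736363… → ⌈·⌉ = 3089
j=6: r + 5k = 3724.645454… → ⌈·⌉ = 3725
j=7: r + 6k = 4360.554545… → ⌈·⌉ = 4361
j=8: r + 7k = 4996.463636… → ⌈·⌉ = 4997
j=9: r + 8k = 5632.372727… → ⌈·⌉ = 5633
j=10: r + 9k = 6268.281818… → ⌈·⌉ = 6269
j=11: r + 10k = 6904.190909… → ⌈·⌉ = 6905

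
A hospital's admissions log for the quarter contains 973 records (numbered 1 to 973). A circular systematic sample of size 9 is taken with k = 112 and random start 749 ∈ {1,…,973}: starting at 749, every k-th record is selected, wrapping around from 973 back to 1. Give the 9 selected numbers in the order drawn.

749, 861, 973, 112, 224, 336, 448, 560, 672

Selection 1: 749
Selection 2: 749 + 112 = 861
Selection 3: 861 + 112 = 973
Selection 4: 973 + 112 = 1085 → 1085 − 973 = 112
Selection 5: 112 + 112 = 224
Selection 6: 224 + 112 = 336
Selection 7: 336 + 112 = 448
Selection 8: 448 + 112 = 560
Selection 9: 560 + 112 = 672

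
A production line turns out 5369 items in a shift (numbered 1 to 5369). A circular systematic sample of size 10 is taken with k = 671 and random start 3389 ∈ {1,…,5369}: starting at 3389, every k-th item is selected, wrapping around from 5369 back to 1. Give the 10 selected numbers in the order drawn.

3389, 4060, 4731, 33, 704, 1375, 2046, 2717, 3388, 4059

Selection 1: 3389
Selection 2: 3389 + 671 = 4060
Selection 3: 4060 + 671 = 4731
Selection 4: 4731 + 671 = 5402 → 5402 − 5369 = 33
Selection 5: 33 + 671 = 704
Selection 6: 704 + 671 = 1375
Selection 7: 1375 + 671 = 2046
Selection 8: 2046 + 671 = 2717
Selection 9: 2717 + 671 = 3388
Selection 10: 3388 + 671 = 4059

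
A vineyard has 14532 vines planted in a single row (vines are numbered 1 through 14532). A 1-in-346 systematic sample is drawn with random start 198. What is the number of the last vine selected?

14384

k = 346
42nd selection = r + (42−1)·k = 198 + 41×346 = 198 + 14186 = 14384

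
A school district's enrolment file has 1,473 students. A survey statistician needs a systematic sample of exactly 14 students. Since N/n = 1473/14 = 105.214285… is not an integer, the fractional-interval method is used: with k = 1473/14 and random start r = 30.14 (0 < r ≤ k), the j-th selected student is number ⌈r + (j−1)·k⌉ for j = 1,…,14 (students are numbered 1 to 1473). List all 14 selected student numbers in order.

31, 136, 241, 346, 451, 557, 662, 767, 872, 978, 1083, 1188, 1293, 1398

j=1: r + 0k = 30.14 → ⌈·⌉ = 31
j=2: r + 1k = 135.354285… → ⌈·⌉ = 136
j=3: r + 2k = 240.568571… → ⌈·⌉ = 241
j=4: r + 3k = 345.782857… → ⌈·⌉ = 346
j=5: r + 4k = 450.997142… → ⌈·⌉ = 451
j=6: r + 5k = 556.211428… → ⌈·⌉ = 557
j=7: r + 6k = 661.425714… → ⌈·⌉ = 662
j=8: r + 7k = 766.64 → ⌈·⌉ = 767
j=9: r + 8k = 871.854285… → ⌈·⌉ = 872
j=10: r + 9k = 977.068571… → ⌈·⌉ = 978
j=11: r + 10k = 1082.282857… → ⌈·⌉ = 1083
j=12: r + 11k = 1187.497142… → ⌈·⌉ = 1188
j=13: r + 12k = 1292.711428… → ⌈·⌉ = 1293
j=14: r + 13k = 1397.925714… → ⌈·⌉ = 1398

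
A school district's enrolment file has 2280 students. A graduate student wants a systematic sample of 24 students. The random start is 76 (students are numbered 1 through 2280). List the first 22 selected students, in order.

76, 171, 266, 361, 456, 551, 646, 741, 836, 931, 1026, 1121, 1216, 1311, 1406, 1501, 1596, 1691, 1786, 1881, 1976, 2071

k = N/n = 2280/24 = 95
student 1: 76
student 2: 76 + 95 = 171
student 3: 171 + 95 = 266
student 4: 266 + 95 = 361
student 5: 361 + 95 = 456
student 6: 456 + 95 = 551
student 7: 551 + 95 = 646
student 8: 646 + 95 = 741
student 9: 741 + 95 = 836
student 10: 836 + 95 = 931
student 11: 931 + 95 = 1026
student 12: 1026 + 95 = 1121
student 13: 1121 + 95 = 1216
student 14: 1216 + 95 = 1311
student 15: 1311 + 95 = 1406
student 16: 1406 + 95 = 1501
student 17: 1501 + 95 = 1596
student 18: 1596 + 95 = 1691
student 19: 1691 + 95 = 1786
student 20: 1786 + 95 = 1881
student 21: 1881 + 95 = 1976
student 22: 1976 + 95 = 2071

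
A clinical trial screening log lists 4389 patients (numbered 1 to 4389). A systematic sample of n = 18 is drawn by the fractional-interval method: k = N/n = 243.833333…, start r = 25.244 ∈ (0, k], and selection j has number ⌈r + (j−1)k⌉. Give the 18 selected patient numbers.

j=1: r + 0k = 25.244 → ⌈·⌉ = 26
j=2: r + 1k = 269.077333… → ⌈·⌉ = 270
j=3: r + 2k = 512.910666… → ⌈·⌉ = 513
j=4: r + 3k = 756.744 → ⌈·⌉ = 757
j=5: r + 4k = 1000.577333… → ⌈·⌉ = 1001
j=6: r + 5k = 1244.410666… → ⌈·⌉ = 1245
j=7: r + 6k = 1488.244 → ⌈·⌉ = 1489
j=8: r + 7k = 1732.077333… → ⌈·⌉ = 1733
j=9: r + 8k = 1975.910666… → ⌈·⌉ = 1976
j=10: r + 9k = 2219.744 → ⌈·⌉ = 2220
j=11: r + 10k = 2463.577333… → ⌈·⌉ = 2464
j=12: r + 11k = 2707.410666… → ⌈·⌉ = 2708
j=13: r + 12k = 2951.244 → ⌈·⌉ = 2952
j=14: r + 13k = 3195.077333… → ⌈·⌉ = 3196
j=15: r + 14k = 3438.910666… → ⌈·⌉ = 3439
j=16: r + 15k = 3682.744 → ⌈·⌉ = 3683
j=17: r + 16k = 3926.577333… → ⌈·⌉ = 3927
j=18: r + 17k = 4170.410666… → ⌈·⌉ = 4171

26, 270, 513, 757, 1001, 1245, 1489, 1733, 1976, 2220, 2464, 2708, 2952, 3196, 3439, 3683, 3927, 4171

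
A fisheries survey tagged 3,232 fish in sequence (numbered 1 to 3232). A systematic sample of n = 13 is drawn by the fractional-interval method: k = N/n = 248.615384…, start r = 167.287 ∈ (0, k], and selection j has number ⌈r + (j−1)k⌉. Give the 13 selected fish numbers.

j=1: r + 0k = 167.287 → ⌈·⌉ = 168
j=2: r + 1k = 415.902384… → ⌈·⌉ = 416
j=3: r + 2k = 664.517769… → ⌈·⌉ = 665
j=4: r + 3k = 913.133153… → ⌈·⌉ = 914
j=5: r + 4k = 1161.748538… → ⌈·⌉ = 1162
j=6: r + 5k = 1410.363923… → ⌈·⌉ = 1411
j=7: r + 6k = 1658.979307… → ⌈·⌉ = 1659
j=8: r + 7k = 1907.594692… → ⌈·⌉ = 1908
j=9: r + 8k = 2156.210076… → ⌈·⌉ = 2157
j=10: r + 9k = 2404.825461… → ⌈·⌉ = 2405
j=11: r + 10k = 2653.440846… → ⌈·⌉ = 2654
j=12: r + 11k = 2902.056230… → ⌈·⌉ = 2903
j=13: r + 12k = 3150.671615… → ⌈·⌉ = 3151

168, 416, 665, 914, 1162, 1411, 1659, 1908, 2157, 2405, 2654, 2903, 3151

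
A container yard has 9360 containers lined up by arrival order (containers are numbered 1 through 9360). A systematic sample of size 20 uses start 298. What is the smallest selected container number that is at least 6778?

6850

k = 9360/20 = 468
Steps past start: ⌈(6778 − 298)/468⌉ = ⌈6480/468⌉ = 14
Selected container: 298 + 14×468 = 6850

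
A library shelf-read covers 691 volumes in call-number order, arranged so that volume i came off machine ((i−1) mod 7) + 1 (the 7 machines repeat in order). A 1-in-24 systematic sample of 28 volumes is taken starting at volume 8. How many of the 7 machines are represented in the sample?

Consecutive selections differ by k = 24, so their machine numbers differ by 24 mod 7 = 3.
gcd(24, 7) = 1, so the sample visits 7/1 = 7 distinct residues mod 7.
Start 8 is machine 1; the machines hit are 1, 2, 3, 4, 5, 6, 7.

7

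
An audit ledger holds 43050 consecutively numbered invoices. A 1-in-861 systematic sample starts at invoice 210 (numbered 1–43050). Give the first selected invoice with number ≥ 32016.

k = 861
Steps past start: ⌈(32016 − 210)/861⌉ = ⌈31806/861⌉ = 37
Selected invoice: 210 + 37×861 = 32067

32067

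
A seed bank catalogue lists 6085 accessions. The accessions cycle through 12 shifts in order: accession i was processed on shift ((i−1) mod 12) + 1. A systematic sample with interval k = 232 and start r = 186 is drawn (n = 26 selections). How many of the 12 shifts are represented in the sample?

3

Consecutive selections differ by k = 232, so their shift numbers differ by 232 mod 12 = 4.
gcd(232, 12) = 4, so the sample visits 12/4 = 3 distinct residues mod 12.
Start 186 is shift 6; the shifts hit are 2, 6, 10.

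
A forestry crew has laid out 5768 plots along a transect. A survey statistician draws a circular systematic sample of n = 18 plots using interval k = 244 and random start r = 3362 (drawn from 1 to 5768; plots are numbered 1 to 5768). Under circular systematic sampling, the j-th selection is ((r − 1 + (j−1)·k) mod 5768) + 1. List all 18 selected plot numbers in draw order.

Selection 1: 3362
Selection 2: 3362 + 244 = 3606
Selection 3: 3606 + 244 = 3850
Selection 4: 3850 + 244 = 4094
Selection 5: 4094 + 244 = 4338
Selection 6: 4338 + 244 = 4582
Selection 7: 4582 + 244 = 4826
Selection 8: 4826 + 244 = 5070
Selection 9: 5070 + 244 = 5314
Selection 10: 5314 + 244 = 5558
Selection 11: 5558 + 244 = 5802 → 5802 − 5768 = 34
Selection 12: 34 + 244 = 278
Selection 13: 278 + 244 = 522
Selection 14: 522 + 244 = 766
Selection 15: 766 + 244 = 1010
Selection 16: 1010 + 244 = 1254
Selection 17: 1254 + 244 = 1498
Selection 18: 1498 + 244 = 1742

3362, 3606, 3850, 4094, 4338, 4582, 4826, 5070, 5314, 5558, 34, 278, 522, 766, 1010, 1254, 1498, 1742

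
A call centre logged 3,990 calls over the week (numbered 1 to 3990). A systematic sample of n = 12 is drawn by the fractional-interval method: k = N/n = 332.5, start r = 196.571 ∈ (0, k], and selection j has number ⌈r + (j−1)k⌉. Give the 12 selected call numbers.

j=1: r + 0k = 196.571 → ⌈·⌉ = 197
j=2: r + 1k = 529.071 → ⌈·⌉ = 530
j=3: r + 2k = 861.571 → ⌈·⌉ = 862
j=4: r + 3k = 1194.071 → ⌈·⌉ = 1195
j=5: r + 4k = 1526.571 → ⌈·⌉ = 1527
j=6: r + 5k = 1859.071 → ⌈·⌉ = 1860
j=7: r + 6k = 2191.571 → ⌈·⌉ = 2192
j=8: r + 7k = 2524.071 → ⌈·⌉ = 2525
j=9: r + 8k = 2856.571 → ⌈·⌉ = 2857
j=10: r + 9k = 3189.071 → ⌈·⌉ = 3190
j=11: r + 10k = 3521.571 → ⌈·⌉ = 3522
j=12: r + 11k = 3854.071 → ⌈·⌉ = 3855

197, 530, 862, 1195, 1527, 1860, 2192, 2525, 2857, 3190, 3522, 3855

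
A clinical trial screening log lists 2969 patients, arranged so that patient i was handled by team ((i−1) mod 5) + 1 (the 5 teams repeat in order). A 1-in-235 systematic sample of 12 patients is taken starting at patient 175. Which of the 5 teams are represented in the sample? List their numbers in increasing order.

Consecutive selections differ by k = 235, so their team numbers differ by 235 mod 5 = 0.
gcd(235, 5) = 5, so the sample visits 5/5 = 1 distinct residues mod 5.
Start 175 is team 5; the teams hit are 5.

5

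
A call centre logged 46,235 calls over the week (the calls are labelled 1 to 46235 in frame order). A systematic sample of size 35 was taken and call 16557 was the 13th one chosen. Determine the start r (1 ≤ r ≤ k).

705

k = 46235/35 = 1321
r = 16557 − (13−1)×1321 = 16557 − 15852 = 705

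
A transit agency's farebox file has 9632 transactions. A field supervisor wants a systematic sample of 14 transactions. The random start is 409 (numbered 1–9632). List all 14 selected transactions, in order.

409, 1097, 1785, 2473, 3161, 3849, 4537, 5225, 5913, 6601, 7289, 7977, 8665, 9353

k = N/n = 9632/14 = 688
transaction 1: 409
transaction 2: 409 + 688 = 1097
transaction 3: 1097 + 688 = 1785
transaction 4: 1785 + 688 = 2473
transaction 5: 2473 + 688 = 3161
transaction 6: 3161 + 688 = 3849
transaction 7: 3849 + 688 = 4537
transaction 8: 4537 + 688 = 5225
transaction 9: 5225 + 688 = 5913
transaction 10: 5913 + 688 = 6601
transaction 11: 6601 + 688 = 7289
transaction 12: 7289 + 688 = 7977
transaction 13: 7977 + 688 = 8665
transaction 14: 8665 + 688 = 9353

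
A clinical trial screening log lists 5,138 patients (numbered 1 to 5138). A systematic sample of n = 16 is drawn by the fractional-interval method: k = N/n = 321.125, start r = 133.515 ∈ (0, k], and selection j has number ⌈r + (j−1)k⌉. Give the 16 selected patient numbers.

134, 455, 776, 1097, 1419, 1740, 2061, 2382, 2703, 3024, 3345, 3666, 3988, 4309, 4630, 4951

j=1: r + 0k = 133.515 → ⌈·⌉ = 134
j=2: r + 1k = 454.64 → ⌈·⌉ = 455
j=3: r + 2k = 775.765 → ⌈·⌉ = 776
j=4: r + 3k = 1096.89 → ⌈·⌉ = 1097
j=5: r + 4k = 1418.015 → ⌈·⌉ = 1419
j=6: r + 5k = 1739.14 → ⌈·⌉ = 1740
j=7: r + 6k = 2060.265 → ⌈·⌉ = 2061
j=8: r + 7k = 2381.39 → ⌈·⌉ = 2382
j=9: r + 8k = 2702.515 → ⌈·⌉ = 2703
j=10: r + 9k = 3023.64 → ⌈·⌉ = 3024
j=11: r + 10k = 3344.765 → ⌈·⌉ = 3345
j=12: r + 11k = 3665.89 → ⌈·⌉ = 3666
j=13: r + 12k = 3987.015 → ⌈·⌉ = 3988
j=14: r + 13k = 4308.14 → ⌈·⌉ = 4309
j=15: r + 14k = 4629.265 → ⌈·⌉ = 4630
j=16: r + 15k = 4950.39 → ⌈·⌉ = 4951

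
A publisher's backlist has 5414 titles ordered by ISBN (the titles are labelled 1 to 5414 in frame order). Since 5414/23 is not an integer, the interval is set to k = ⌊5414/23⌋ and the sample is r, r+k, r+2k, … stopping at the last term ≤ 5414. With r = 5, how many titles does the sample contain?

k = ⌊5414/23⌋ = 235
Achieved size = ⌊(5414 − 5)/235⌋ + 1 = ⌊5409/235⌋ + 1 = 23 + 1 = 24
(last selection: 5 + 23×235 = 5410 ≤ 5414; next would be 5645 > 5414)

24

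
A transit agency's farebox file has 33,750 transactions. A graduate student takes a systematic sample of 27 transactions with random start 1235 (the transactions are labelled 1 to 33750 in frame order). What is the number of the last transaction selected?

k = 33750/27 = 1250
27th selection = r + (27−1)·k = 1235 + 26×1250 = 1235 + 32500 = 33735

33735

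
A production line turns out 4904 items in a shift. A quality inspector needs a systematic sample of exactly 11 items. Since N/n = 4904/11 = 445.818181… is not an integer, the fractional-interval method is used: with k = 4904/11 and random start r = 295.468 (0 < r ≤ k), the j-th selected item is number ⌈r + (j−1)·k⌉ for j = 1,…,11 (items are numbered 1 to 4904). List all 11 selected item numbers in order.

j=1: r + 0k = 295.468 → ⌈·⌉ = 296
j=2: r + 1k = 741.286181… → ⌈·⌉ = 742
j=3: r + 2k = 1187.104363… → ⌈·⌉ = 1188
j=4: r + 3k = 1632.922545… → ⌈·⌉ = 1633
j=5: r + 4k = 2078.740727… → ⌈·⌉ = 2079
j=6: r + 5k = 2524.558909… → ⌈·⌉ = 2525
j=7: r + 6k = 2970.377090… → ⌈·⌉ = 2971
j=8: r + 7k = 3416.195272… → ⌈·⌉ = 3417
j=9: r + 8k = 3862.013454… → ⌈·⌉ = 3863
j=10: r + 9k = 4307.831636… → ⌈·⌉ = 4308
j=11: r + 10k = 4753.649818… → ⌈·⌉ = 4754

296, 742, 1188, 1633, 2079, 2525, 2971, 3417, 3863, 4308, 4754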